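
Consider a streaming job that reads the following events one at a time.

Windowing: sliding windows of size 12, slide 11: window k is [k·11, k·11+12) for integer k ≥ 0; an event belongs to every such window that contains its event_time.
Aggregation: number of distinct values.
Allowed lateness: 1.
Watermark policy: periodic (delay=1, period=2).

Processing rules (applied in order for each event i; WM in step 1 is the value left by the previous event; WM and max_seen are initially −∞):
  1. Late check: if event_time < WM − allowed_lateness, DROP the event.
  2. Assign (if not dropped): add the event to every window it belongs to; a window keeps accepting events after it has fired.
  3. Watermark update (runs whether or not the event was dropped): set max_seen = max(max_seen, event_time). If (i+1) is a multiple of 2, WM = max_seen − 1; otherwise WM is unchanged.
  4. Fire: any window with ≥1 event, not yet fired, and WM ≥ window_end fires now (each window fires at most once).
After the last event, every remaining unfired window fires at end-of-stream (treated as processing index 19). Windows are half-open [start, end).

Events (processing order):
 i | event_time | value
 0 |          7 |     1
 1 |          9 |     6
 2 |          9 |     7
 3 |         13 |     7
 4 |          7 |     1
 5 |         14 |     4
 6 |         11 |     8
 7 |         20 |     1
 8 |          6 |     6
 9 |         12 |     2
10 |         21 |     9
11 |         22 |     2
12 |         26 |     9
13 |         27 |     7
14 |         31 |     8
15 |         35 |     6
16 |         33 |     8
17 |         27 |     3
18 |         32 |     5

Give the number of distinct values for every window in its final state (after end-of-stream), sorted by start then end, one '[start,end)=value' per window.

i=0 t=7 v=1: → [0,12); WM=−∞
i=1 t=9 v=6: → [0,12); WM=8
i=2 t=9 v=7: → [0,12); WM=8
i=3 t=13 v=7: → [11,23); WM=12; [0,12) fires=3
i=4 t=7 v=1: DROP (t<12-1); WM=12
i=5 t=14 v=4: → [11,23); WM=13
i=6 t=11 v=8: DROP (t<13-1); WM=13
i=7 t=20 v=1: → [11,23); WM=19
i=8 t=6 v=6: DROP (t<19-1); WM=19
i=9 t=12 v=2: DROP (t<19-1); WM=19
i=10 t=21 v=9: → [11,23); WM=19
i=11 t=22 v=2: → [22,34),[11,23); WM=21
i=12 t=26 v=9: → [22,34); WM=21
i=13 t=27 v=7: → [22,34); WM=26; [11,23) fires=5
i=14 t=31 v=8: → [22,34); WM=26
i=15 t=35 v=6: → [33,45); WM=34; [22,34) fires=4
i=16 t=33 v=8: → [33,45),[22,34); WM=34
i=17 t=27 v=3: DROP (t<34-1); WM=34
i=18 t=32 v=5: DROP (t<34-1); WM=34

[0,12)=3 [11,23)=5 [22,34)=4 [33,45)=2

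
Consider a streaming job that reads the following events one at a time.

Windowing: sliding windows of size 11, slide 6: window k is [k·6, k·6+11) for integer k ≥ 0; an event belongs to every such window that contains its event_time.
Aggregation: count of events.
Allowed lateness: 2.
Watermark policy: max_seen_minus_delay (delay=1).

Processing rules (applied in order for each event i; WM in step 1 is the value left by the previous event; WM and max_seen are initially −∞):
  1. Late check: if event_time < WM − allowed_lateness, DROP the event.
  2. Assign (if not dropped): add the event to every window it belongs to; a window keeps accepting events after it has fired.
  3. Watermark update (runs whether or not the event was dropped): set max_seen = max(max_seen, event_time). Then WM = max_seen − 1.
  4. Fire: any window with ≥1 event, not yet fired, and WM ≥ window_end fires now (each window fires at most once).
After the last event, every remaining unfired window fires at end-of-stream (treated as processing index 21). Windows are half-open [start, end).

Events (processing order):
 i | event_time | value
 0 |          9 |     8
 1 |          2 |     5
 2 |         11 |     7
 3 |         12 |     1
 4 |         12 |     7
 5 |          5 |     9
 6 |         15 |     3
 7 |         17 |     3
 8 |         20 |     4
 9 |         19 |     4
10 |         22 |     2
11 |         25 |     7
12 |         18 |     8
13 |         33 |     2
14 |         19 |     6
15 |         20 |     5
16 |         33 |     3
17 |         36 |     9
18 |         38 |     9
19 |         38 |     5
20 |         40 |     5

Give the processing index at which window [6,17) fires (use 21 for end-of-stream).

8

i=0 t=9 v=8: → [6,17),[0,11); WM=8
i=1 t=2 v=5: DROP (t<8-2); WM=8
i=2 t=11 v=7: → [6,17); WM=10
i=3 t=12 v=1: → [12,23),[6,17); WM=11; [0,11) fires=1
i=4 t=12 v=7: → [12,23),[6,17); WM=11
i=5 t=5 v=9: DROP (t<11-2); WM=11
i=6 t=15 v=3: → [12,23),[6,17); WM=14
i=7 t=17 v=3: → [12,23); WM=16
i=8 t=20 v=4: → [18,29),[12,23); WM=19; [6,17) fires=5
i=9 t=19 v=4: → [18,29),[12,23); WM=19
i=10 t=22 v=2: → [18,29),[12,23); WM=21
i=11 t=25 v=7: → [24,35),[18,29); WM=24; [12,23) fires=7
i=12 t=18 v=8: DROP (t<24-2); WM=24
i=13 t=33 v=2: → [30,41),[24,35); WM=32; [18,29) fires=4
i=14 t=19 v=6: DROP (t<32-2); WM=32
i=15 t=20 v=5: DROP (t<32-2); WM=32
i=16 t=33 v=3: → [30,41),[24,35); WM=32
i=17 t=36 v=9: → [36,47),[30,41); WM=35; [24,35) fires=3
i=18 t=38 v=9: → [36,47),[30,41); WM=37
i=19 t=38 v=5: → [36,47),[30,41); WM=37
i=20 t=40 v=5: → [36,47),[30,41); WM=39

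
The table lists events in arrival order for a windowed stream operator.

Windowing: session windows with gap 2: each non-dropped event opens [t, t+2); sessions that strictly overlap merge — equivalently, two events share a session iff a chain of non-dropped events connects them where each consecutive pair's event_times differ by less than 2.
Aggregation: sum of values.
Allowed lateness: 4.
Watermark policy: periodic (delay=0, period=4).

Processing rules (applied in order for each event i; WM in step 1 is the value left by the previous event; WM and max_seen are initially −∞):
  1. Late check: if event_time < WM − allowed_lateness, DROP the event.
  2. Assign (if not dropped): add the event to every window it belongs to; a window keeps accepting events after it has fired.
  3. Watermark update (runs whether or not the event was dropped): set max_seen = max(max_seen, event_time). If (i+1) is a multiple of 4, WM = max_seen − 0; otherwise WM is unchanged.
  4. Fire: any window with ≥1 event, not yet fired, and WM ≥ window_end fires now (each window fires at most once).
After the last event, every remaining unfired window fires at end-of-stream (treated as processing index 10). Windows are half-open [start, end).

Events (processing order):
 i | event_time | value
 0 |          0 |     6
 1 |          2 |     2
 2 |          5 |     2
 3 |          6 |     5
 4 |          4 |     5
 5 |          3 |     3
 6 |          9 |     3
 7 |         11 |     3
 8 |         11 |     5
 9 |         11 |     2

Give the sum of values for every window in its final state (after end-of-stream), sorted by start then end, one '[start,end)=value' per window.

[0,2)=6 [2,8)=17 [9,11)=3 [11,13)=10

i=0 t=0 v=6: → [0,2); WM=−∞
i=1 t=2 v=2: → [2,4); WM=−∞
i=2 t=5 v=2: → [5,7); WM=−∞
i=3 t=6 v=5: → [5,8); WM=6
i=4 t=4 v=5: → [4,8); WM=6
i=5 t=3 v=3: → [2,8); WM=6
i=6 t=9 v=3: → [9,11); WM=6
i=7 t=11 v=3: → [11,13); WM=11
i=8 t=11 v=5: → [11,13); WM=11
i=9 t=11 v=2: → [11,13); WM=11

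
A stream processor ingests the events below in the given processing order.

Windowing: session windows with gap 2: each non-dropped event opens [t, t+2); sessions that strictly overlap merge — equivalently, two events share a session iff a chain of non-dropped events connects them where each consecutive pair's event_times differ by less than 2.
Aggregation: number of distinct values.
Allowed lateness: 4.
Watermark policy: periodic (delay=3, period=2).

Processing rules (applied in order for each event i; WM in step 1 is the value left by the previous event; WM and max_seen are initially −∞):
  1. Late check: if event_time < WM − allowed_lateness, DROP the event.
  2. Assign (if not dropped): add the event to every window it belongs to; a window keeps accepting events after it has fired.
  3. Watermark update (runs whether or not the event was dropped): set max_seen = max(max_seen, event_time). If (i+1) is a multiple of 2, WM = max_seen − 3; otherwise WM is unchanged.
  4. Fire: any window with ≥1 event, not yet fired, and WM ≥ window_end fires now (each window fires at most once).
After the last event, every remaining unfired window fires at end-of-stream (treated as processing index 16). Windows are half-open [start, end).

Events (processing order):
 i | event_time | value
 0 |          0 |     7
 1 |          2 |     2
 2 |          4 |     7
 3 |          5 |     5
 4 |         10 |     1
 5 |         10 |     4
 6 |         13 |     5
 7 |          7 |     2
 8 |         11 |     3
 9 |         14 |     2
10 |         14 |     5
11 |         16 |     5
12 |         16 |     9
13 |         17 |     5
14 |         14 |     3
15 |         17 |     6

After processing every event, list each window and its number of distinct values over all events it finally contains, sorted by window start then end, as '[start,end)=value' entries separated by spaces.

[0,2)=1 [2,4)=1 [4,7)=2 [7,9)=1 [10,13)=3 [13,16)=3 [16,19)=3

i=0 t=0 v=7: → [0,2); WM=−∞
i=1 t=2 v=2: → [2,4); WM=-1
i=2 t=4 v=7: → [4,6); WM=-1
i=3 t=5 v=5: → [4,7); WM=2
i=4 t=10 v=1: → [10,12); WM=2
i=5 t=10 v=4: → [10,12); WM=7
i=6 t=13 v=5: → [13,15); WM=7
i=7 t=7 v=2: → [7,9); WM=10
i=8 t=11 v=3: → [10,13); WM=10
i=9 t=14 v=2: → [13,16); WM=11
i=10 t=14 v=5: → [13,16); WM=11
i=11 t=16 v=5: → [16,18); WM=13
i=12 t=16 v=9: → [16,18); WM=13
i=13 t=17 v=5: → [16,19); WM=14
i=14 t=14 v=3: → [13,16); WM=14
i=15 t=17 v=6: → [16,19); WM=14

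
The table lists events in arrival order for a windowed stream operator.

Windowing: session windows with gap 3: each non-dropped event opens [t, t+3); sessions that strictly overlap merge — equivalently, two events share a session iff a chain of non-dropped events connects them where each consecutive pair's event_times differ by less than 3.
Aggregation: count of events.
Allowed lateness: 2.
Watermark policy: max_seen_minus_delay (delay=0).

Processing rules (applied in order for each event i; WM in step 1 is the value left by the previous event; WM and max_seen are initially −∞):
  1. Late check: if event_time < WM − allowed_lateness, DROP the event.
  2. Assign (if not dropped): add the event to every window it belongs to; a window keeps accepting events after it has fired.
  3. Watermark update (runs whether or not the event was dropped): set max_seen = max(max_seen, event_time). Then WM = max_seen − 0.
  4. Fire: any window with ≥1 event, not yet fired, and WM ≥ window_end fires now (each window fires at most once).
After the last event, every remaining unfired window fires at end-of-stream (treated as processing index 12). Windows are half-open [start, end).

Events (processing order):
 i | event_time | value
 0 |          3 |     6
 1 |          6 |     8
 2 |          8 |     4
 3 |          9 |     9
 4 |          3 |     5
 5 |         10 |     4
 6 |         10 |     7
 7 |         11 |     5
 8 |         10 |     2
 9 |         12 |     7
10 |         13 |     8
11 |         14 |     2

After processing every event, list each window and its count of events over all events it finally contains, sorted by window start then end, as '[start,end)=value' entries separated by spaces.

i=0 t=3 v=6: → [3,6); WM=3
i=1 t=6 v=8: → [6,9); WM=6
i=2 t=8 v=4: → [6,11); WM=8
i=3 t=9 v=9: → [6,12); WM=9
i=4 t=3 v=5: DROP (t<9-2); WM=9
i=5 t=10 v=4: → [6,13); WM=10
i=6 t=10 v=7: → [6,13); WM=10
i=7 t=11 v=5: → [6,14); WM=11
i=8 t=10 v=2: → [6,14); WM=11
i=9 t=12 v=7: → [6,15); WM=12
i=10 t=13 v=8: → [6,16); WM=13
i=11 t=14 v=2: → [6,17); WM=14

[3,6)=1 [6,17)=10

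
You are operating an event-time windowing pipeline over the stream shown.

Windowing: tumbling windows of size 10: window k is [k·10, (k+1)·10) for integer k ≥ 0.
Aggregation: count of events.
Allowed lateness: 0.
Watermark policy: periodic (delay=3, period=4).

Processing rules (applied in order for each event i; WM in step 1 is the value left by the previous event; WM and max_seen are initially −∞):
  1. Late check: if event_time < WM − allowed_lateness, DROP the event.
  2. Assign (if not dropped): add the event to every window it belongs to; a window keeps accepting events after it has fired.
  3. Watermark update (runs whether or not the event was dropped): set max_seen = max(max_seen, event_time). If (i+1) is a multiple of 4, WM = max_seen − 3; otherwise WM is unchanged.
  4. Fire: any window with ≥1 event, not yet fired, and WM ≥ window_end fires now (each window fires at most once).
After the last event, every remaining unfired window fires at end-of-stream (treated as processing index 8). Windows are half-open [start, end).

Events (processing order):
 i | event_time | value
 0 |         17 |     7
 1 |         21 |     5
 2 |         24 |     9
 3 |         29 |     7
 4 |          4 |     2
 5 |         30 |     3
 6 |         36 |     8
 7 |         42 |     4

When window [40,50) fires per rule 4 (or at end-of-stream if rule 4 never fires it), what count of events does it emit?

i=0 t=17 v=7: → [10,20); WM=−∞
i=1 t=21 v=5: → [20,30); WM=−∞
i=2 t=24 v=9: → [20,30); WM=−∞
i=3 t=29 v=7: → [20,30); WM=26; [10,20) fires=1
i=4 t=4 v=2: DROP (t<26-0); WM=26
i=5 t=30 v=3: → [30,40); WM=26
i=6 t=36 v=8: → [30,40); WM=26
i=7 t=42 v=4: → [40,50); WM=39; [20,30) fires=3

1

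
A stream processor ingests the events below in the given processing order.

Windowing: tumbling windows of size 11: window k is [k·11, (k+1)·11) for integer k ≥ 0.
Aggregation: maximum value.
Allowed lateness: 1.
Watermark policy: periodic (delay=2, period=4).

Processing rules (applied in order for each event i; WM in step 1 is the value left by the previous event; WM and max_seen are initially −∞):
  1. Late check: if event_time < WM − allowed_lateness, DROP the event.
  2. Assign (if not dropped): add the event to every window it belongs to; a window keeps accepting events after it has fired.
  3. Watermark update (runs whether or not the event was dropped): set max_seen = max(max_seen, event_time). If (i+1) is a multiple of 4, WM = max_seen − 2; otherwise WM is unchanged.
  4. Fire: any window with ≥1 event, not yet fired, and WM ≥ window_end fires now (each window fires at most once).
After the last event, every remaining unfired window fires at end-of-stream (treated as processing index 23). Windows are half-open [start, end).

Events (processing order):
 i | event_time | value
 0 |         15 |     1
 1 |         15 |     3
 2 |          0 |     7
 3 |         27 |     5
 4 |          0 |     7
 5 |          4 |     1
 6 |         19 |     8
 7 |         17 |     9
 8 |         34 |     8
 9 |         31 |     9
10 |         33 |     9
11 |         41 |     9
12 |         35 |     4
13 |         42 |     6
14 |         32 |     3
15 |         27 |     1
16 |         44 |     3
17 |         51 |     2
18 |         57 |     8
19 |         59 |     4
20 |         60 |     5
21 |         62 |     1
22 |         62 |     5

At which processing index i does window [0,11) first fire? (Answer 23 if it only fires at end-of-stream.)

i=0 t=15 v=1: → [11,22); WM=−∞
i=1 t=15 v=3: → [11,22); WM=−∞
i=2 t=0 v=7: → [0,11); WM=−∞
i=3 t=27 v=5: → [22,33); WM=25; [0,11) fires=7 [11,22) fires=3
i=4 t=0 v=7: DROP (t<25-1); WM=25
i=5 t=4 v=1: DROP (t<25-1); WM=25
i=6 t=19 v=8: DROP (t<25-1); WM=25
i=7 t=17 v=9: DROP (t<25-1); WM=25
i=8 t=34 v=8: → [33,44); WM=25
i=9 t=31 v=9: → [22,33); WM=25
i=10 t=33 v=9: → [33,44); WM=25
i=11 t=41 v=9: → [33,44); WM=39; [22,33) fires=9
i=12 t=35 v=4: DROP (t<39-1); WM=39
i=13 t=42 v=6: → [33,44); WM=39
i=14 t=32 v=3: DROP (t<39-1); WM=39
i=15 t=27 v=1: DROP (t<39-1); WM=40
i=16 t=44 v=3: → [44,55); WM=40
i=17 t=51 v=2: → [44,55); WM=40
i=18 t=57 v=8: → [55,66); WM=40
i=19 t=59 v=4: → [55,66); WM=57; [33,44) fires=9 [44,55) fires=3
i=20 t=60 v=5: → [55,66); WM=57
i=21 t=62 v=1: → [55,66); WM=57
i=22 t=62 v=5: → [55,66); WM=57

3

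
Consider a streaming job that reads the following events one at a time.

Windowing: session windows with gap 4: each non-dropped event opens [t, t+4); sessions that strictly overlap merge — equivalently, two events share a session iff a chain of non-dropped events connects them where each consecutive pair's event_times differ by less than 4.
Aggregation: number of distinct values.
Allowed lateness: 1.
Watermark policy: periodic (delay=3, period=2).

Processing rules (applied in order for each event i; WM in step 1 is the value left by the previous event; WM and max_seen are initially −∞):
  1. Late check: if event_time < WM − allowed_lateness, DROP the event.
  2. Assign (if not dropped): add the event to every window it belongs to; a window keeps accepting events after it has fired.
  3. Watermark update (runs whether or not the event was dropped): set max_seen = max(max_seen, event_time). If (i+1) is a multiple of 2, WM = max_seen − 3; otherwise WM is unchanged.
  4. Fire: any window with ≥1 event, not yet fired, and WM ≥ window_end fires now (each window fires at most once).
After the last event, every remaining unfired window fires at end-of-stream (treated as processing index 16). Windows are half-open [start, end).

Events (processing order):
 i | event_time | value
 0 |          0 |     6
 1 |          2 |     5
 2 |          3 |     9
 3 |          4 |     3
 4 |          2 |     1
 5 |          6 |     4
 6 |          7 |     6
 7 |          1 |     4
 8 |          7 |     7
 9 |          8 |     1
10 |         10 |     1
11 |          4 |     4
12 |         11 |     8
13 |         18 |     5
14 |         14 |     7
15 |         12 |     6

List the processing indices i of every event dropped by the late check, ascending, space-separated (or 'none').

7 15

i=0 t=0 v=6: → [0,4); WM=−∞
i=1 t=2 v=5: → [0,6); WM=-1
i=2 t=3 v=9: → [0,7); WM=-1
i=3 t=4 v=3: → [0,8); WM=1
i=4 t=2 v=1: → [0,8); WM=1
i=5 t=6 v=4: → [0,10); WM=3
i=6 t=7 v=6: → [0,11); WM=3
i=7 t=1 v=4: DROP (t<3-1); WM=4
i=8 t=7 v=7: → [0,11); WM=4
i=9 t=8 v=1: → [0,12); WM=5
i=10 t=10 v=1: → [0,14); WM=5
i=11 t=4 v=4: → [0,14); WM=7
i=12 t=11 v=8: → [0,15); WM=7
i=13 t=18 v=5: → [18,22); WM=15
i=14 t=14 v=7: → [0,18); WM=15
i=15 t=12 v=6: DROP (t<15-1); WM=15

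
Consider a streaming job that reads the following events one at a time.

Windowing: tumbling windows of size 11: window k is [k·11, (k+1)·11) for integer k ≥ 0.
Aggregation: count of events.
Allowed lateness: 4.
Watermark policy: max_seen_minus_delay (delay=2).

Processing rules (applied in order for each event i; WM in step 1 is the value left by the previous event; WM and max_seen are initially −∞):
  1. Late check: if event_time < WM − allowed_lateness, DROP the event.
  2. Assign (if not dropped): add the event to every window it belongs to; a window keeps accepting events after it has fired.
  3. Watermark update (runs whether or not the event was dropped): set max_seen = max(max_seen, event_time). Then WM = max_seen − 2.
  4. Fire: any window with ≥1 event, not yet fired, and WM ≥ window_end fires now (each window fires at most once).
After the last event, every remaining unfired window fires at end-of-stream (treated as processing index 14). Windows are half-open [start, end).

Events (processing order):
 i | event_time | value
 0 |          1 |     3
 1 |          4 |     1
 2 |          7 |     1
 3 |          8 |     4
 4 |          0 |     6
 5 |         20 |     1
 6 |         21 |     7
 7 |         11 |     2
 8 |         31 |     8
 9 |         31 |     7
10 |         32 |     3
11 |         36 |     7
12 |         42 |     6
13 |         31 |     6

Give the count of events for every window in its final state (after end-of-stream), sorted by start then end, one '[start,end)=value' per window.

i=0 t=1 v=3: → [0,11); WM=-1
i=1 t=4 v=1: → [0,11); WM=2
i=2 t=7 v=1: → [0,11); WM=5
i=3 t=8 v=4: → [0,11); WM=6
i=4 t=0 v=6: DROP (t<6-4); WM=6
i=5 t=20 v=1: → [11,22); WM=18; [0,11) fires=4
i=6 t=21 v=7: → [11,22); WM=19
i=7 t=11 v=2: DROP (t<19-4); WM=19
i=8 t=31 v=8: → [22,33); WM=29; [11,22) fires=2
i=9 t=31 v=7: → [22,33); WM=29
i=10 t=32 v=3: → [22,33); WM=30
i=11 t=36 v=7: → [33,44); WM=34; [22,33) fires=3
i=12 t=42 v=6: → [33,44); WM=40
i=13 t=31 v=6: DROP (t<40-4); WM=40

[0,11)=4 [11,22)=2 [22,33)=3 [33,44)=2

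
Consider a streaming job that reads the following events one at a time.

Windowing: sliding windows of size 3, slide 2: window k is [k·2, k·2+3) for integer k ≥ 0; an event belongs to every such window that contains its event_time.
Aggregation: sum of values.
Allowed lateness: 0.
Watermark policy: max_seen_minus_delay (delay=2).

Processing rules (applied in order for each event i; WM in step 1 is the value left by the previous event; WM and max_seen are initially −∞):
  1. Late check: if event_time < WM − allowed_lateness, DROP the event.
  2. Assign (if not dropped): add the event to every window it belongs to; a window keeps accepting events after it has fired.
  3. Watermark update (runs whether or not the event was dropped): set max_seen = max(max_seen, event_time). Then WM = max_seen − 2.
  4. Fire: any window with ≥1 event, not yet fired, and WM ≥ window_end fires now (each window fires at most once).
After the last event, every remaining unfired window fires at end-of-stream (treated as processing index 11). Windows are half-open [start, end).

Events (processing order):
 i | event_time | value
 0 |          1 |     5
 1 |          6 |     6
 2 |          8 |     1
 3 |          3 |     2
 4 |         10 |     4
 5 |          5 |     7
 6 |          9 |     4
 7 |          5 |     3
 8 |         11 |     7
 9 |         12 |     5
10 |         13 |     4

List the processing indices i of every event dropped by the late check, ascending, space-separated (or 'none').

3 5 7

i=0 t=1 v=5: → [0,3); WM=-1
i=1 t=6 v=6: → [6,9),[4,7); WM=4; [0,3) fires=5
i=2 t=8 v=1: → [8,11),[6,9); WM=6
i=3 t=3 v=2: DROP (t<6-0); WM=6
i=4 t=10 v=4: → [10,13),[8,11); WM=8; [4,7) fires=6
i=5 t=5 v=7: DROP (t<8-0); WM=8
i=6 t=9 v=4: → [8,11); WM=8
i=7 t=5 v=3: DROP (t<8-0); WM=8
i=8 t=11 v=7: → [10,13); WM=9; [6,9) fires=7
i=9 t=12 v=5: → [12,15),[10,13); WM=10
i=10 t=13 v=4: → [12,15); WM=11; [8,11) fires=9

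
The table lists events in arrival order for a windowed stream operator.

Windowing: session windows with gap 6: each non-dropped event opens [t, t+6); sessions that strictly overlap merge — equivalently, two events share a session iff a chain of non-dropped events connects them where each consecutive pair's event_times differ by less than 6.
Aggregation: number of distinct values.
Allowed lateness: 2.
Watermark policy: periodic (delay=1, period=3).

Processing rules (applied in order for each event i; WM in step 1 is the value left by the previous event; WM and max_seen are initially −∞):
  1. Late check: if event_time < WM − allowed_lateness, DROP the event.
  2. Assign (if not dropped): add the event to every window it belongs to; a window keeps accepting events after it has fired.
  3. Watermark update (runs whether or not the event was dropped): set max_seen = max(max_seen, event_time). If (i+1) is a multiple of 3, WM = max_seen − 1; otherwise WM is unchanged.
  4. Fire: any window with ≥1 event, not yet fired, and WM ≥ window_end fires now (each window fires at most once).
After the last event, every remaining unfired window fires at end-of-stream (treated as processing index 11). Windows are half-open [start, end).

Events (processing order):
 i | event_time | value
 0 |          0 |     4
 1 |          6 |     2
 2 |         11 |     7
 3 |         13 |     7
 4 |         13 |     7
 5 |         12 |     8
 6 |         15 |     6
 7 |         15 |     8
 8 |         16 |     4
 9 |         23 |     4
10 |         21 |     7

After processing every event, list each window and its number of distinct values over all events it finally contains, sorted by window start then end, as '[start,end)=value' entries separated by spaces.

[0,6)=1 [6,29)=5

i=0 t=0 v=4: → [0,6); WM=−∞
i=1 t=6 v=2: → [6,12); WM=−∞
i=2 t=11 v=7: → [6,17); WM=10
i=3 t=13 v=7: → [6,19); WM=10
i=4 t=13 v=7: → [6,19); WM=10
i=5 t=12 v=8: → [6,19); WM=12
i=6 t=15 v=6: → [6,21); WM=12
i=7 t=15 v=8: → [6,21); WM=12
i=8 t=16 v=4: → [6,22); WM=15
i=9 t=23 v=4: → [23,29); WM=15
i=10 t=21 v=7: → [6,29); WM=15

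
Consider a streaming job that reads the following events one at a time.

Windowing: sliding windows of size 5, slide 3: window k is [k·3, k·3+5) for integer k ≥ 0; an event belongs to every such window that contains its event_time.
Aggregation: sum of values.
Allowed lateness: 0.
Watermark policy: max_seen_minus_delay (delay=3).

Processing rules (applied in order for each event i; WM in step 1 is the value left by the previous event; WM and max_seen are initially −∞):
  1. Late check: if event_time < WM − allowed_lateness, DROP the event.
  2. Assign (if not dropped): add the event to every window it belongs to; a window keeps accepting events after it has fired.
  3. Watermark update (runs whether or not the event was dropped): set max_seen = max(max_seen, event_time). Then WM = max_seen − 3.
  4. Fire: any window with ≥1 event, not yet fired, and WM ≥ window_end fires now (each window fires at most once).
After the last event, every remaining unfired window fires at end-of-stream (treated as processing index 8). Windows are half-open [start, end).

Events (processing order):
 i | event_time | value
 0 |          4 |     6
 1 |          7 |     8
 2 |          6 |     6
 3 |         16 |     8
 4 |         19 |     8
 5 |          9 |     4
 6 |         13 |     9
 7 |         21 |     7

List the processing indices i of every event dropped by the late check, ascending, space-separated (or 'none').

i=0 t=4 v=6: → [3,8),[0,5); WM=1
i=1 t=7 v=8: → [6,11),[3,8); WM=4
i=2 t=6 v=6: → [6,11),[3,8); WM=4
i=3 t=16 v=8: → [15,20),[12,17); WM=13; [0,5) fires=6 [3,8) fires=20 [6,11) fires=14
i=4 t=19 v=8: → [18,23),[15,20); WM=16
i=5 t=9 v=4: DROP (t<16-0); WM=16
i=6 t=13 v=9: DROP (t<16-0); WM=16
i=7 t=21 v=7: → [21,26),[18,23); WM=18; [12,17) fires=8

5 6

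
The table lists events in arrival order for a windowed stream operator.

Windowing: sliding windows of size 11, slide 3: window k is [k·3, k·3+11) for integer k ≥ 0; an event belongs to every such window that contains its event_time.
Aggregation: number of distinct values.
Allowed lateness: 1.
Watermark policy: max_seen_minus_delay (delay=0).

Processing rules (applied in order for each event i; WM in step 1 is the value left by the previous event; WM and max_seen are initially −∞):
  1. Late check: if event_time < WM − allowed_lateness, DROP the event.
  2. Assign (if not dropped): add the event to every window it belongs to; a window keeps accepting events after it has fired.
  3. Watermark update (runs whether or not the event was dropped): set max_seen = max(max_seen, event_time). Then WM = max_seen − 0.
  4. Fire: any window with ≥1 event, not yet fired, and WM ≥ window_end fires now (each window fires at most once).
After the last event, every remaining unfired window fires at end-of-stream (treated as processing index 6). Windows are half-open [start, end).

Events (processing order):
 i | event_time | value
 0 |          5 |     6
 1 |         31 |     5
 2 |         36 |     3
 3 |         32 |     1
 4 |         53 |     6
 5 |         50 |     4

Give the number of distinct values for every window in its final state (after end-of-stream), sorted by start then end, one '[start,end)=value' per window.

[0,11)=1 [3,14)=1 [21,32)=1 [24,35)=1 [27,38)=2 [30,41)=2 [33,44)=1 [36,47)=1 [45,56)=1 [48,59)=1 [51,62)=1

i=0 t=5 v=6: → [3,14),[0,11); WM=5
i=1 t=31 v=5: → [30,41),[27,38),[24,35),[21,32); WM=31; [0,11) fires=1 [3,14) fires=1
i=2 t=36 v=3: → [36,47),[33,44),[30,41),[27,38); WM=36; [21,32) fires=1 [24,35) fires=1
i=3 t=32 v=1: DROP (t<36-1); WM=36
i=4 t=53 v=6: → [51,62),[48,59),[45,56); WM=53; [27,38) fires=2 [30,41) fires=2 [33,44) fires=1 [36,47) fires=1
i=5 t=50 v=4: DROP (t<53-1); WM=53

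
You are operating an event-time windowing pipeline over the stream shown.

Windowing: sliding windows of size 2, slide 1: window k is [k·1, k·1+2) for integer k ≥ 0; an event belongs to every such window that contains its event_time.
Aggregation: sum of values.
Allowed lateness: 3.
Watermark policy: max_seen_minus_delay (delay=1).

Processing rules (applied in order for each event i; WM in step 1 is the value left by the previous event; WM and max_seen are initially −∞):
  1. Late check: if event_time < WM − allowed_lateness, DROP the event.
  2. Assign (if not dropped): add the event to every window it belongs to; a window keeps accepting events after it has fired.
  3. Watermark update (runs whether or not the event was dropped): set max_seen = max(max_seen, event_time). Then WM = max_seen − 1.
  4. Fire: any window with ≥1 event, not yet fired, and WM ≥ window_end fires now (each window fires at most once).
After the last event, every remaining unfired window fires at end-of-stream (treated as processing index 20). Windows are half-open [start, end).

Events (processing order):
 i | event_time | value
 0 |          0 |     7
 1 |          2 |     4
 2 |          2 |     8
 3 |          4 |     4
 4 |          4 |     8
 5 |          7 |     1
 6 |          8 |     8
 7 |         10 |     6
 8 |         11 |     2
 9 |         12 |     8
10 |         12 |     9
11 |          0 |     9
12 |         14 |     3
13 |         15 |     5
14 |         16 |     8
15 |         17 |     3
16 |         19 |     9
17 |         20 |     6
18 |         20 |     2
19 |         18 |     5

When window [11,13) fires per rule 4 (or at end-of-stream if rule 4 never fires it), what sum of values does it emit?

i=0 t=0 v=7: → [0,2); WM=-1
i=1 t=2 v=4: → [2,4),[1,3); WM=1
i=2 t=2 v=8: → [2,4),[1,3); WM=1
i=3 t=4 v=4: → [4,6),[3,5); WM=3; [0,2) fires=7 [1,3) fires=12
i=4 t=4 v=8: → [4,6),[3,5); WM=3
i=5 t=7 v=1: → [7,9),[6,8); WM=6; [2,4) fires=12 [3,5) fires=12 [4,6) fires=12
i=6 t=8 v=8: → [8,10),[7,9); WM=7
i=7 t=10 v=6: → [10,12),[9,11); WM=9; [6,8) fires=1 [7,9) fires=9
i=8 t=11 v=2: → [11,13),[10,12); WM=10; [8,10) fires=8
i=9 t=12 v=8: → [12,14),[11,13); WM=11; [9,11) fires=6
i=10 t=12 v=9: → [12,14),[11,13); WM=11
i=11 t=0 v=9: DROP (t<11-3); WM=11
i=12 t=14 v=3: → [14,16),[13,15); WM=13; [10,12) fires=8 [11,13) fires=19
i=13 t=15 v=5: → [15,17),[14,16); WM=14; [12,14) fires=17
i=14 t=16 v=8: → [16,18),[15,17); WM=15; [13,15) fires=3
i=15 t=17 v=3: → [17,19),[16,18); WM=16; [14,16) fires=8
i=16 t=19 v=9: → [19,21),[18,20); WM=18; [15,17) fires=13 [16,18) fires=11
i=17 t=20 v=6: → [20,22),[19,21); WM=19; [17,19) fires=3
i=18 t=20 v=2: → [20,22),[19,21); WM=19
i=19 t=18 v=5: → [18,20),[17,19); WM=19

19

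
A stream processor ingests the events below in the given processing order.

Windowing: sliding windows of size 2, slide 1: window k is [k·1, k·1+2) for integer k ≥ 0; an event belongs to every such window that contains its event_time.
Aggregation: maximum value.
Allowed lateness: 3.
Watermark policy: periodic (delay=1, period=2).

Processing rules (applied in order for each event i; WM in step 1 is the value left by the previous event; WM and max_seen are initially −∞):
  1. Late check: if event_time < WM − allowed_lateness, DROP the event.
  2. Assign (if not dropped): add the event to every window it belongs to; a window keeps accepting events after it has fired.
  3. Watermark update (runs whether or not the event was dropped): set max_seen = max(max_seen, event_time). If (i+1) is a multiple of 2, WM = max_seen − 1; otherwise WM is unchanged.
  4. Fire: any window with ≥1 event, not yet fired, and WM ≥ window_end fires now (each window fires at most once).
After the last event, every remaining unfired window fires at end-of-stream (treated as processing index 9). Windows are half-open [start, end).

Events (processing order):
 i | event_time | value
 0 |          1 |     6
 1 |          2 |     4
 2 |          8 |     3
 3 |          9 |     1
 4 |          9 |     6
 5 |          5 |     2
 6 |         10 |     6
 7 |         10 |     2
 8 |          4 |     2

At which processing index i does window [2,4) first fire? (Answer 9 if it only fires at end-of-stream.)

i=0 t=1 v=6: → [1,3),[0,2); WM=−∞
i=1 t=2 v=4: → [2,4),[1,3); WM=1
i=2 t=8 v=3: → [8,10),[7,9); WM=1
i=3 t=9 v=1: → [9,11),[8,10); WM=8; [0,2) fires=6 [1,3) fires=6 [2,4) fires=4
i=4 t=9 v=6: → [9,11),[8,10); WM=8
i=5 t=5 v=2: → [5,7),[4,6); WM=8; [4,6) fires=2 [5,7) fires=2
i=6 t=10 v=6: → [10,12),[9,11); WM=8
i=7 t=10 v=2: → [10,12),[9,11); WM=9; [7,9) fires=3
i=8 t=4 v=2: DROP (t<9-3); WM=9

3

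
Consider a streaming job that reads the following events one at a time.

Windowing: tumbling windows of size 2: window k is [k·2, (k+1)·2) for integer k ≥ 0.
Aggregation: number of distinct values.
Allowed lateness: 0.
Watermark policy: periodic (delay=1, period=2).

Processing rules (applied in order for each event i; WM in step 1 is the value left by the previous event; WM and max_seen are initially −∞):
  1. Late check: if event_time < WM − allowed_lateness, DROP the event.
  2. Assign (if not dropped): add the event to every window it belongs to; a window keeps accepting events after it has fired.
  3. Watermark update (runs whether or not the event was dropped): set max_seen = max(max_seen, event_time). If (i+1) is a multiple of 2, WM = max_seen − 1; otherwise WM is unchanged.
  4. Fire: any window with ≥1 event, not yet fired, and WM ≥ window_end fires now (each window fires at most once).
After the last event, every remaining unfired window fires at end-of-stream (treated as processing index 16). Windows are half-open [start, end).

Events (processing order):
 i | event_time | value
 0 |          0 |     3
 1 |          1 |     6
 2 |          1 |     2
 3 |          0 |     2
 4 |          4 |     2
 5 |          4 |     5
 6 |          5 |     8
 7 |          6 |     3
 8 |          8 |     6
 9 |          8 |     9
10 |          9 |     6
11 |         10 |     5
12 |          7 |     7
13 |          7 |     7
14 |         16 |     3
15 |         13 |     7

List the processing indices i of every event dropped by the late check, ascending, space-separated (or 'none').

i=0 t=0 v=3: → [0,2); WM=−∞
i=1 t=1 v=6: → [0,2); WM=0
i=2 t=1 v=2: → [0,2); WM=0
i=3 t=0 v=2: → [0,2); WM=0
i=4 t=4 v=2: → [4,6); WM=0
i=5 t=4 v=5: → [4,6); WM=3; [0,2) fires=3
i=6 t=5 v=8: → [4,6); WM=3
i=7 t=6 v=3: → [6,8); WM=5
i=8 t=8 v=6: → [8,10); WM=5
i=9 t=8 v=9: → [8,10); WM=7; [4,6) fires=3
i=10 t=9 v=6: → [8,10); WM=7
i=11 t=10 v=5: → [10,12); WM=9; [6,8) fires=1
i=12 t=7 v=7: DROP (t<9-0); WM=9
i=13 t=7 v=7: DROP (t<9-0); WM=9
i=14 t=16 v=3: → [16,18); WM=9
i=15 t=13 v=7: → [12,14); WM=15; [8,10) fires=2 [10,12) fires=1 [12,14) fires=1

12 13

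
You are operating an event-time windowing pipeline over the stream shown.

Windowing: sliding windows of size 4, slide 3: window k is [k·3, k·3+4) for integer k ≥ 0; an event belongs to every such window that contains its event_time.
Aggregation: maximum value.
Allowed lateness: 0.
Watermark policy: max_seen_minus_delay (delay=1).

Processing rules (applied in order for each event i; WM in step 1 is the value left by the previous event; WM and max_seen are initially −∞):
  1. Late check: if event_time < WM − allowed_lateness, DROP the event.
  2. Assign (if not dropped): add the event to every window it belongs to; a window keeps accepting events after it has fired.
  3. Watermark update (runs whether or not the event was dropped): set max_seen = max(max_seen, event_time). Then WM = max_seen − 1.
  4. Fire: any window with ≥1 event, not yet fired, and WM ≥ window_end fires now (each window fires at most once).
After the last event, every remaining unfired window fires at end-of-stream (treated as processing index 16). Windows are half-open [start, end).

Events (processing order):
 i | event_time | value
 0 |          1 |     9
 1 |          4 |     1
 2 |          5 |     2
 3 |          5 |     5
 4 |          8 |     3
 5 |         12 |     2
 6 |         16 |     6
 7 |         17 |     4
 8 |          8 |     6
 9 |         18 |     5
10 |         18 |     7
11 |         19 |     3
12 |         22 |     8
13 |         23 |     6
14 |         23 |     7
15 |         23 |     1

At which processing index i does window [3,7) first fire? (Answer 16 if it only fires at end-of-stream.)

i=0 t=1 v=9: → [0,4); WM=0
i=1 t=4 v=1: → [3,7); WM=3
i=2 t=5 v=2: → [3,7); WM=4; [0,4) fires=9
i=3 t=5 v=5: → [3,7); WM=4
i=4 t=8 v=3: → [6,10); WM=7; [3,7) fires=5
i=5 t=12 v=2: → [12,16),[9,13); WM=11; [6,10) fires=3
i=6 t=16 v=6: → [15,19); WM=15; [9,13) fires=2
i=7 t=17 v=4: → [15,19); WM=16; [12,16) fires=2
i=8 t=8 v=6: DROP (t<16-0); WM=16
i=9 t=18 v=5: → [18,22),[15,19); WM=17
i=10 t=18 v=7: → [18,22),[15,19); WM=17
i=11 t=19 v=3: → [18,22); WM=18
i=12 t=22 v=8: → [21,25); WM=21; [15,19) fires=7
i=13 t=23 v=6: → [21,25); WM=22; [18,22) fires=7
i=14 t=23 v=7: → [21,25); WM=22
i=15 t=23 v=1: → [21,25); WM=22

4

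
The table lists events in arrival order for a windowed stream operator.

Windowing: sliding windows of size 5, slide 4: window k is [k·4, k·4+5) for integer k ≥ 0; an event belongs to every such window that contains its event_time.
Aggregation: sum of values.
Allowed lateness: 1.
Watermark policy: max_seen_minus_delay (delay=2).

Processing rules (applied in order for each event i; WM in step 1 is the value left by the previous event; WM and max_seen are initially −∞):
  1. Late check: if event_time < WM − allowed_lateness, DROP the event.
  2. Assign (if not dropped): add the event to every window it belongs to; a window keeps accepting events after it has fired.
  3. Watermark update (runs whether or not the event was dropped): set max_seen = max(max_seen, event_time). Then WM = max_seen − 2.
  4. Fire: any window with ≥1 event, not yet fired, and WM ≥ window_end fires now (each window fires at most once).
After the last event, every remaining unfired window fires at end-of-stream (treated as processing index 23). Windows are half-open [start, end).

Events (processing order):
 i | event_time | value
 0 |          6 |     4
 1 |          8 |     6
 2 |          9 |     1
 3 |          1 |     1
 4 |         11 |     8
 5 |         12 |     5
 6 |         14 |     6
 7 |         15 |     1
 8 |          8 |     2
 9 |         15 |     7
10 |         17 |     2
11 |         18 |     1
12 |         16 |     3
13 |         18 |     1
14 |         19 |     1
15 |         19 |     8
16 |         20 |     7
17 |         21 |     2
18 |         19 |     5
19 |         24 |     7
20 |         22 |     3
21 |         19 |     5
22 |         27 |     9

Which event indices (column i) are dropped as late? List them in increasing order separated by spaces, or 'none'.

i=0 t=6 v=4: → [4,9); WM=4
i=1 t=8 v=6: → [8,13),[4,9); WM=6
i=2 t=9 v=1: → [8,13); WM=7
i=3 t=1 v=1: DROP (t<7-1); WM=7
i=4 t=11 v=8: → [8,13); WM=9; [4,9) fires=10
i=5 t=12 v=5: → [12,17),[8,13); WM=10
i=6 t=14 v=6: → [12,17); WM=12
i=7 t=15 v=1: → [12,17); WM=13; [8,13) fires=20
i=8 t=8 v=2: DROP (t<13-1); WM=13
i=9 t=15 v=7: → [12,17); WM=13
i=10 t=17 v=2: → [16,21); WM=15
i=11 t=18 v=1: → [16,21); WM=16
i=12 t=16 v=3: → [16,21),[12,17); WM=16
i=13 t=18 v=1: → [16,21); WM=16
i=14 t=19 v=1: → [16,21); WM=17; [12,17) fires=22
i=15 t=19 v=8: → [16,21); WM=17
i=16 t=20 v=7: → [20,25),[16,21); WM=18
i=17 t=21 v=2: → [20,25); WM=19
i=18 t=19 v=5: → [16,21); WM=19
i=19 t=24 v=7: → [24,29),[20,25); WM=22; [16,21) fires=28
i=20 t=22 v=3: → [20,25); WM=22
i=21 t=19 v=5: DROP (t<22-1); WM=22
i=22 t=27 v=9: → [24,29); WM=25; [20,25) fires=19

3 8 21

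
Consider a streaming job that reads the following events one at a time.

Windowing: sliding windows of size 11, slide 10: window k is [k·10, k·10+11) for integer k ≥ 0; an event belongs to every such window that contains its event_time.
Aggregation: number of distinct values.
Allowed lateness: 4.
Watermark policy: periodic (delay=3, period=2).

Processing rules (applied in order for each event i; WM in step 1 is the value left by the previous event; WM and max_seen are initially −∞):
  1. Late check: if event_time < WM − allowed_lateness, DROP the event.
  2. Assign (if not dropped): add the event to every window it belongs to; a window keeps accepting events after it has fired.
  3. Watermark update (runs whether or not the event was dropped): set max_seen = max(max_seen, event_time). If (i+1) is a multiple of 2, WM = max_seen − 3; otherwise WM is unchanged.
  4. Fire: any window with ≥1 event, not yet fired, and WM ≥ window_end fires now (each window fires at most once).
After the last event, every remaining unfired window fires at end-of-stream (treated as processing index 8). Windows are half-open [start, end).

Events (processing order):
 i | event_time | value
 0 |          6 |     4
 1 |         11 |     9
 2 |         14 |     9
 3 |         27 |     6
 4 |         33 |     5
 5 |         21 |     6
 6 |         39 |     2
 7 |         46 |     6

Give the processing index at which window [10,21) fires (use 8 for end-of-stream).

i=0 t=6 v=4: → [0,11); WM=−∞
i=1 t=11 v=9: → [10,21); WM=8
i=2 t=14 v=9: → [10,21); WM=8
i=3 t=27 v=6: → [20,31); WM=24; [0,11) fires=1 [10,21) fires=1
i=4 t=33 v=5: → [30,41); WM=24
i=5 t=21 v=6: → [20,31); WM=30
i=6 t=39 v=2: → [30,41); WM=30
i=7 t=46 v=6: → [40,51); WM=43; [20,31) fires=1 [30,41) fires=2

3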